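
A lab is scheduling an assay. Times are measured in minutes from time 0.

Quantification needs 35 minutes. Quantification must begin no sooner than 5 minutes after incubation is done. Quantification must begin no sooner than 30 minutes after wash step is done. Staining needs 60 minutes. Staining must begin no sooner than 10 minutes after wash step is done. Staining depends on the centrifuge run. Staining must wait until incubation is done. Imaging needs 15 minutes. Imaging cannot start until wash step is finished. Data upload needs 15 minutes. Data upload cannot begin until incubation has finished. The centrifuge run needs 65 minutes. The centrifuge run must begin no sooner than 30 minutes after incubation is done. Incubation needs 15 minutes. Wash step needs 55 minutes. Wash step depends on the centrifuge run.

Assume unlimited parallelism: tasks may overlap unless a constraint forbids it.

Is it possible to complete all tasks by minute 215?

No

Nothing blocks incubation, so it runs from minute 0 to minute 15.
Data upload cannot begin until incubation (finishes minute 15). It runs from minute 15 to 15 + 15 = minute 30.
The centrifuge run waits on incubation (finishes minute 15, plus 30-minute gap → minute 45), so it starts at minute 45 and finishes at 45 + 65 = minute 110.
Wash step cannot begin until the centrifuge run (finishes minute 110). It runs from minute 110 to 110 + 55 = minute 165.
Quantification cannot start until incubation (finishes minute 15, plus 5-minute gap → minute 20); wash step (finishes minute 165, plus 30-minute gap → minute 195). The controlling bound is minute 195, so quantification finishes at 195 + 35 = minute 230.
Imaging cannot begin until wash step (finishes minute 165). It runs from minute 165 to 165 + 15 = minute 180.
Staining needs all of wash step (finishes minute 165, plus 10-minute gap → minute 175); the centrifuge run (finishes minute 110); incubation (finishes minute 15). That puts its earliest start at minute 175; it finishes at 175 + 60 = minute 235.
The earliest everything can be done is minute 235, which is after the deadline of 215, so it is not possible.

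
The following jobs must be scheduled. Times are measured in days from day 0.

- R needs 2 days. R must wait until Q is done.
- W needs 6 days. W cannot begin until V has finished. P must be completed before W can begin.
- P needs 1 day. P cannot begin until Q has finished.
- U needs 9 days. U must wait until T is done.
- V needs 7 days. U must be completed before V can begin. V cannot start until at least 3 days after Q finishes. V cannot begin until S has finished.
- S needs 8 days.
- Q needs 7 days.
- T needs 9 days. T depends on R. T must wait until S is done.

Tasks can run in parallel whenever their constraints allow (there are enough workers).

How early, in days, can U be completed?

27

S can start immediately at day 0; it finishes at day 8.
Nothing blocks Q, so it runs from day 0 to day 7.
After Q (finishes day 7), R can start at day 7 and finishes at day 9.
For T: R (finishes day 9); S (finishes day 8). Taking the maximum gives a start of day 9, and it finishes at 9 + 9 = day 18.
U cannot begin until T (finishes day 18). It runs from day 18 to 18 + 9 = day 27.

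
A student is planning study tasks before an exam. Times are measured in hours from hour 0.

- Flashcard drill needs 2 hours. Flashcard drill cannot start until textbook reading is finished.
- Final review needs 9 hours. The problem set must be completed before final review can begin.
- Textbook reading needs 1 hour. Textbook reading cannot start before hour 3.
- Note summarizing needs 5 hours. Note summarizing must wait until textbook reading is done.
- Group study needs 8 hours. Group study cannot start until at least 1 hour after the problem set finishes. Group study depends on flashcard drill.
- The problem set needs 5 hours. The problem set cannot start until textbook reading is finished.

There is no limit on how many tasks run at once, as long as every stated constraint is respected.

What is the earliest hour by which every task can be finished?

Textbook reading cannot begin until its own release at hour 3. It runs from hour 3 to 3 + 1 = hour 4.
Note summarizing cannot begin until textbook reading (finishes hour 4). It runs from hour 4 to 4 + 5 = hour 9.
After textbook reading (finishes hour 4), flashcard drill can start at hour 4 and finishes at hour 6.
After textbook reading (finishes hour 4), the problem set can start at hour 4 and finishes at hour 9.
Final review waits on the problem set (finishes hour 9), so it starts at hour 9 and finishes at 9 + 9 = hour 18.
Group study cannot start until the problem set (finishes hour 9, plus 1-hour gap → hour 10); flashcard drill (finishes hour 6). The controlling bound is hour 10, so group study finishes at 10 + 8 = hour 18.
All tasks are finished once the last one completes. Finish times: Textbook reading at 4, The problem set at 9, Flashcard drill at 6, Group study at 18, Note summarizing at 9, Final review at 18. The latest is hour 18.

18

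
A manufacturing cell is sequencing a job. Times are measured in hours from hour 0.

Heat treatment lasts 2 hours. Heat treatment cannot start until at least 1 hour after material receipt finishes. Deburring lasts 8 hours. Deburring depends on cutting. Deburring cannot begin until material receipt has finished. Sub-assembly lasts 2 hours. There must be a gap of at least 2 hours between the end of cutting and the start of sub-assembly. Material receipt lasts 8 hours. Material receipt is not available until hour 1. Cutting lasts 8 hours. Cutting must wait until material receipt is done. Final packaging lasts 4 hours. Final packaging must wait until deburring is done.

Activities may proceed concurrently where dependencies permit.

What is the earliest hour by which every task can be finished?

29

After its own release at hour 1, material receipt can start at hour 1 and finishes at hour 9.
Heat treatment cannot begin until material receipt (finishes hour 9, plus 1-hour gap → hour 10). It runs from hour 10 to 10 + 2 = hour 12.
Cutting waits on material receipt (finishes hour 9), so it starts at hour 9 and finishes at 9 + 8 = hour 17.
After cutting (finishes hour 17, plus 2-hour gap → hour 19), sub-assembly can start at hour 19 and finishes at hour 21.
Deburring has to wait for cutting (finishes hour 17); material receipt (finishes hour 9). The latest of these is hour 17, so deburring runs hour 17 to 17 + 8 = hour 25.
After deburring (finishes hour 25), final packaging can start at hour 25 and finishes at hour 29.
All tasks are finished once the last one completes. Finish times: Material receipt at 9, Cutting at 17, Deburring at 25, Heat treatment at 12, Sub-assembly at 21, Final packaging at 29. The latest is hour 29.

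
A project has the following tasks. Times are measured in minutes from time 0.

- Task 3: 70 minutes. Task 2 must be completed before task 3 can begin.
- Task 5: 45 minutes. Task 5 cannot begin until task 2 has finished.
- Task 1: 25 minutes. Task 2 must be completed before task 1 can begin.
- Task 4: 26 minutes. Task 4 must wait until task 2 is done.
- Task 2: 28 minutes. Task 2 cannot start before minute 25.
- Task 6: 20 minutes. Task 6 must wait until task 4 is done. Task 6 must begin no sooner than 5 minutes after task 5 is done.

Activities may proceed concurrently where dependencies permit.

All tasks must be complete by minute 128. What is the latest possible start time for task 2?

30

Task 1 has no dependents, so it just needs to finish by minute 128. Starting by 128 − 25 = minute 103 achieves that.
Task 3 must finish by minute 128; it takes 70 minutes, so it must start by 128 − 70 = minute 58.
Task 6 has no dependents, so it just needs to finish by minute 128. Starting by 128 − 20 = minute 108 achieves that.
Since task 6 (must start by minute 108) depends on it, task 4 must finish by minute 108. Backing off its 26-minute duration gives a latest start of minute 82.
Task 5 feeds into task 6 (must start by minute 108, minus 5-minute gap → minute 103); so task 5 must finish by minute 103 and therefore start by minute 58.
Task 2 feeds task 1 (must start by minute 103); task 3 (must start by minute 58); task 4 (must start by minute 82); task 5 (must start by minute 58). Taking the minimum, task 2 must finish by minute 58 and start by 58 − 28 = minute 30.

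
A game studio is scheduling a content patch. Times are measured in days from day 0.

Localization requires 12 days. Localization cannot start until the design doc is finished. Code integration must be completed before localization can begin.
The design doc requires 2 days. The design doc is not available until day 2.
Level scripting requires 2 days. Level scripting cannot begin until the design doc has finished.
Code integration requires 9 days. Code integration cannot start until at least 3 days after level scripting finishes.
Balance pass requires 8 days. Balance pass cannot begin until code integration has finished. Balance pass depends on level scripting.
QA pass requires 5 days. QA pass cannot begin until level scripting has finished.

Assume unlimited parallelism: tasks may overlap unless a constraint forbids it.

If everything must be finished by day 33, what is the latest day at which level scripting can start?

7

To finish by day 33, balance pass (duration 8) must start no later than day 25.
Localization must finish by day 33; it takes 12 days, so it must start by 33 − 12 = day 21.
Code integration must finish in time for balance pass (must start by day 25); localization (must start by day 21). The tightest is day 21, so code integration must start by 21 − 9 = day 12.
QA pass must finish by day 33; it takes 5 days, so it must start by 33 − 5 = day 28.
Level scripting has several dependents: code integration (must start by day 12, minus 3-day gap → day 9); balance pass (must start by day 25); QA pass (must start by day 28). The earliest of those limits is day 9, so level scripting must start by 9 − 2 = day 7.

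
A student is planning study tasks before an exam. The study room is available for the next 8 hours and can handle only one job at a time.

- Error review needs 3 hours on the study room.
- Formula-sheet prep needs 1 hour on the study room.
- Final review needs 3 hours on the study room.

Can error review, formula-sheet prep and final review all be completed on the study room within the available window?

Yes

Running back to back, the jobs need 3 + 1 + 3 = 7 hours on the study room.
Since 7 ≤ 8, they fit within the window.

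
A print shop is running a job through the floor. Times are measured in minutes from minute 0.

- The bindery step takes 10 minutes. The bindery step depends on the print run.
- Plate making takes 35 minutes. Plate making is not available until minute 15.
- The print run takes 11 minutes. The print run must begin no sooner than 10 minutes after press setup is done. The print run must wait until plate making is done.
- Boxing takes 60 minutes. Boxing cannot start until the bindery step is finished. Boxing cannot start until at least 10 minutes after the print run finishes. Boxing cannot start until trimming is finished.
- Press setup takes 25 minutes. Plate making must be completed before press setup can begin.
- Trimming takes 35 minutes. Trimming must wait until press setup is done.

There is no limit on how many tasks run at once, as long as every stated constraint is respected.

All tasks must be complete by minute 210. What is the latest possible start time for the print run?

To finish by minute 210, boxing (duration 60) must start no later than minute 150.
Since boxing (must start by minute 150) depends on it, the bindery step must finish by minute 150. Backing off its 10-minute duration gives a latest start of minute 140.
For the print run: the bindery step (must start by minute 140); boxing (must start by minute 150, minus 10-minute gap → minute 140). The most restrictive is minute 140; with an 11-minute duration, the print run must start by minute 129.

129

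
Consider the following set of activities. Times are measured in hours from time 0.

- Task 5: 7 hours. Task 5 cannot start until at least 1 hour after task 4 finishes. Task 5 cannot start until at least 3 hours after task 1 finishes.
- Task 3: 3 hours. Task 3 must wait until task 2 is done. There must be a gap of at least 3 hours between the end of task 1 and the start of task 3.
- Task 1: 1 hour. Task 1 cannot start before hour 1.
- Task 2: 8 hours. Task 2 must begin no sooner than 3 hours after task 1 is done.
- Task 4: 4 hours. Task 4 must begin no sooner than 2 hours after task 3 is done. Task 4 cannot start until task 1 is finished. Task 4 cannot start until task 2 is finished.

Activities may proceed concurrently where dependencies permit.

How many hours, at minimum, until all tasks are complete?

30

Task 1 waits on its own release at hour 1, so it starts at hour 1 and finishes at 1 + 1 = hour 2.
Task 2 cannot begin until task 1 (finishes hour 2, plus 3-hour gap → hour 5). It runs from hour 5 to 5 + 8 = hour 13.
Task 3 cannot start until task 2 (finishes hour 13); task 1 (finishes hour 2, plus 3-hour gap → hour 5). The controlling bound is hour 13, so task 3 finishes at 13 + 3 = hour 16.
Task 4 cannot start until task 3 (finishes hour 16, plus 2-hour gap → hour 18); task 1 (finishes hour 2); task 2 (finishes hour 13). The controlling bound is hour 18, so task 4 finishes at 18 + 4 = hour 22.
Task 5 needs all of task 4 (finishes hour 22, plus 1-hour gap → hour 23); task 1 (finishes hour 2, plus 3-hour gap → hour 5). That puts its earliest start at hour 23; it finishes at 23 + 7 = hour 30.
All tasks are finished once the last one completes. Finish times: Task 1 at 2, Task 2 at 13, Task 3 at 16, Task 4 at 22, Task 5 at 30. The latest is hour 30.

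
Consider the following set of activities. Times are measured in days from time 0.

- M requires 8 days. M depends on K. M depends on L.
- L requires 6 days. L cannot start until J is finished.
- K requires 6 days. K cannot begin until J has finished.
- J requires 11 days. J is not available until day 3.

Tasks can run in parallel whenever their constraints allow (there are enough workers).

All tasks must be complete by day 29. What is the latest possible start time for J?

4

M has no dependents, so it just needs to finish by day 29. Starting by 29 − 8 = day 21 achieves that.
K feeds into M (must start by day 21); so K must finish by day 21 and therefore start by day 15.
Since M (must start by day 21) depends on it, L must finish by day 21. Backing off its 6-day duration gives a latest start of day 15.
J must finish in time for K (must start by day 15); L (must start by day 15). The tightest is day 15, so J must start by 15 − 11 = day 4.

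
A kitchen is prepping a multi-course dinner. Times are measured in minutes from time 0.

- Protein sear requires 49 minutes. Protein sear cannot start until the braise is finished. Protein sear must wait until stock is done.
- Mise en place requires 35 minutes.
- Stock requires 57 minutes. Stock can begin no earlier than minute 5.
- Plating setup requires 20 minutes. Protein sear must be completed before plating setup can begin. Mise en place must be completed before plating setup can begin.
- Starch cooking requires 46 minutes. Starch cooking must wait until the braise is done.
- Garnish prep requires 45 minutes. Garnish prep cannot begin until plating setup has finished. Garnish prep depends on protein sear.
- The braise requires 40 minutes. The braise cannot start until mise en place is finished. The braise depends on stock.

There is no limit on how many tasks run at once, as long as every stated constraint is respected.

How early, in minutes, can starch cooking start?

102

Stock cannot begin until its own release at minute 5. It runs from minute 5 to 5 + 57 = minute 62.
Mise en place can start immediately at minute 0; it finishes at minute 35.
The braise cannot start until mise en place (finishes minute 35); stock (finishes minute 62). The controlling bound is minute 62, so the braise finishes at 62 + 40 = minute 102.
Starch cooking waits on the braise (finishes minute 102), so the earliest it can start is minute 102.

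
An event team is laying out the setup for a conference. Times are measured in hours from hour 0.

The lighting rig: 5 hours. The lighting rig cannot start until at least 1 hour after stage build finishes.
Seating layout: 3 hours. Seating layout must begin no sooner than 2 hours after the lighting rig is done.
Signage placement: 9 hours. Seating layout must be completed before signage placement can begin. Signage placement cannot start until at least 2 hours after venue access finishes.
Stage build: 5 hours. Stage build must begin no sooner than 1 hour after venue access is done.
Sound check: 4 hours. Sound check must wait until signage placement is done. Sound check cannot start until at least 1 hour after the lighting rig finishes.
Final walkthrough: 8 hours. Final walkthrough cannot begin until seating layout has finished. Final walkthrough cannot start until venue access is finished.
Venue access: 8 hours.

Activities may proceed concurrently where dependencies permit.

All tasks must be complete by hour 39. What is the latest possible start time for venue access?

Sound check has no dependents, so it just needs to finish by hour 39. Starting by 39 − 4 = hour 35 achieves that.
Signage placement has to be done before sound check (must start by hour 35). That means finishing by hour 35, i.e. starting by 35 − 9 = hour 26.
To finish by hour 39, final walkthrough (duration 8) must start no later than hour 31.
Seating layout has several dependents: signage placement (must start by hour 26); final walkthrough (must start by hour 31). The earliest of those limits is hour 26, so seating layout must start by 26 − 3 = hour 23.
The lighting rig has several dependents: seating layout (must start by hour 23, minus 2-hour gap → hour 21); sound check (must start by hour 35, minus 1-hour gap → hour 34). The earliest of those limits is hour 21, so the lighting rig must start by 21 − 5 = hour 16.
Stage build must finish before the lighting rig (must start by hour 16, minus 1-hour gap → hour 15). With a 5-hour duration, stage build must start by 15 − 5 = hour 10.
For venue access: stage build (must start by hour 10, minus 1-hour gap → hour 9); signage placement (must start by hour 26, minus 2-hour gap → hour 24); final walkthrough (must start by hour 31). The most restrictive is hour 9; with an 8-hour duration, venue access must start by hour 1.

1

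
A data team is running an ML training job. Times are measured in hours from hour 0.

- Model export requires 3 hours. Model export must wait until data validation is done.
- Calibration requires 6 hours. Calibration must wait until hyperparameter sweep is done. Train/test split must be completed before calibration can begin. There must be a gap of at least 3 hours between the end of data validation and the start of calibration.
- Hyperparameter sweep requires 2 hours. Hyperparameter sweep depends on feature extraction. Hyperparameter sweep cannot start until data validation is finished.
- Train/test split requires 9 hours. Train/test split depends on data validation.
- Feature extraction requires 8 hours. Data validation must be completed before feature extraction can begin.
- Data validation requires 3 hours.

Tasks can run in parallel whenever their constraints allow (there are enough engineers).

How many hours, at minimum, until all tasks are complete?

Nothing blocks data validation, so it runs from hour 0 to hour 3.
Model export waits on data validation (finishes hour 3), so it starts at hour 3 and finishes at 3 + 3 = hour 6.
Train/test split cannot begin until data validation (finishes hour 3). It runs from hour 3 to 3 + 9 = hour 12.
Feature extraction cannot begin until data validation (finishes hour 3). It runs from hour 3 to 3 + 8 = hour 11.
Hyperparameter sweep cannot start until feature extraction (finishes hour 11); data validation (finishes hour 3). The controlling bound is hour 11, so hyperparameter sweep finishes at 11 + 2 = hour 13.
Calibration needs all of hyperparameter sweep (finishes hour 13); train/test split (finishes hour 12); data validation (finishes hour 3, plus 3-hour gap → hour 6). That puts its earliest start at hour 13; it finishes at 13 + 6 = hour 19.
All tasks are finished once the last one completes. Finish times: Data validation at 3, Feature extraction at 11, Train/test split at 12, Hyperparameter sweep at 13, Calibration at 19, Model export at 6. The latest is hour 19.

19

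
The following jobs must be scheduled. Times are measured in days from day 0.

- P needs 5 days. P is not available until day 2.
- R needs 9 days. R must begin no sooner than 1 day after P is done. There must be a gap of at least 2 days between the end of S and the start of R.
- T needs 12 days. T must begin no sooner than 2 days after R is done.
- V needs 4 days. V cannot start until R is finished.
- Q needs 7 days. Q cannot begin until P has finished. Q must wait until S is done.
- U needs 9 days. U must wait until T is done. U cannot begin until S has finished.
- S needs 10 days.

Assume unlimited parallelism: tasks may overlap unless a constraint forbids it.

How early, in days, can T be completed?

35

S has no prerequisites, so it starts at day 0 and finishes at day 10.
After its own release at day 2, P can start at day 2 and finishes at day 7.
R has to wait for P (finishes day 7, plus 1-day gap → day 8); S (finishes day 10, plus 2-day gap → day 12). The latest of these is day 12, so R runs day 12 to 12 + 9 = day 21.
After R (finishes day 21, plus 2-day gap → day 23), T can start at day 23 and finishes at day 35.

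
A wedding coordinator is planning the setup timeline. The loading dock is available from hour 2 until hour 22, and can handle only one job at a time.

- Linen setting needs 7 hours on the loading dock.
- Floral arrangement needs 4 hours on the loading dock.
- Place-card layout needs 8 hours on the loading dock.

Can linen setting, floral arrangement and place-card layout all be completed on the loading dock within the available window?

The loading dock window is 22 − 2 = 20 hours.
Running back to back, the jobs need 7 + 4 + 8 = 19 hours on the loading dock.
Since 19 ≤ 20, they fit within the window.

Yes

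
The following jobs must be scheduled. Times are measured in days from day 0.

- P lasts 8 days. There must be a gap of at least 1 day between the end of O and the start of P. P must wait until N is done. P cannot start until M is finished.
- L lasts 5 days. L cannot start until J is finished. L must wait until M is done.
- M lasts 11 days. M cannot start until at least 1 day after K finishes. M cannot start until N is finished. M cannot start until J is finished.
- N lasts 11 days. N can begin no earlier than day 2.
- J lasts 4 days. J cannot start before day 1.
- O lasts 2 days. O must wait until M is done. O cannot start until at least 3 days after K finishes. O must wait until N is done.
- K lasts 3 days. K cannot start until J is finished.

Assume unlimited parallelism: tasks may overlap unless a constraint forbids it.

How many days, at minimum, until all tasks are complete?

After its own release at day 2, N can start at day 2 and finishes at day 13.
J cannot begin until its own release at day 1. It runs from day 1 to 1 + 4 = day 5.
K waits on J (finishes day 5), so it starts at day 5 and finishes at 5 + 3 = day 8.
M has to wait for K (finishes day 8, plus 1-day gap → day 9); N (finishes day 13); J (finishes day 5). The latest of these is day 13, so M runs day 13 to 13 + 11 = day 24.
For O: M (finishes day 24); K (finishes day 8, plus 3-day gap → day 11); N (finishes day 13). Taking the maximum gives a start of day 24, and it finishes at 24 + 2 = day 26.
P has to wait for O (finishes day 26, plus 1-day gap → day 27); N (finishes day 13); M (finishes day 24). The latest of these is day 27, so P runs day 27 to 27 + 8 = day 35.
L has to wait for J (finishes day 5); M (finishes day 24). The latest of these is day 24, so L runs day 24 to 24 + 5 = day 29.
All tasks are finished once the last one completes. Finish times: J at 5, K at 8, L at 29, M at 24, N at 13, O at 26, P at 35. The latest is day 35.

35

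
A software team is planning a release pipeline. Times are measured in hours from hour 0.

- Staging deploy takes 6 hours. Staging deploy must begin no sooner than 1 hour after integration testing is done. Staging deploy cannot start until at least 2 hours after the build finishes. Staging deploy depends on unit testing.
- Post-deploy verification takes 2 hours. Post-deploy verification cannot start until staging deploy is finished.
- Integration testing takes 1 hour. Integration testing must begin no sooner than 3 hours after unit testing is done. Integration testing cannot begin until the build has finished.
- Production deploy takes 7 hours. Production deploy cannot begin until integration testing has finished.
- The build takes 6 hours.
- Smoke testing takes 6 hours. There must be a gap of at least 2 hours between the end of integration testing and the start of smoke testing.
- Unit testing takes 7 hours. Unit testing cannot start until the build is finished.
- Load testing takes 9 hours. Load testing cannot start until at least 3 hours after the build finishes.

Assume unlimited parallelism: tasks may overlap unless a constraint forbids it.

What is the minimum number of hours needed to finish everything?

The build has no prerequisites, so it starts at hour 0 and finishes at hour 6.
Load testing waits on the build (finishes hour 6, plus 3-hour gap → hour 9), so it starts at hour 9 and finishes at 9 + 9 = hour 18.
Unit testing waits on the build (finishes hour 6), so it starts at hour 6 and finishes at 6 + 7 = hour 13.
Integration testing cannot start until unit testing (finishes hour 13, plus 3-hour gap → hour 16); the build (finishes hour 6). The controlling bound is hour 16, so integration testing finishes at 16 + 1 = hour 17.
After integration testing (finishes hour 17), production deploy can start at hour 17 and finishes at hour 24.
After integration testing (finishes hour 17, plus 2-hour gap → hour 19), smoke testing can start at hour 19 and finishes at hour 25.
For staging deploy: integration testing (finishes hour 17, plus 1-hour gap → hour 18); the build (finishes hour 6, plus 2-hour gap → hour 8); unit testing (finishes hour 13). Taking the maximum gives a start of hour 18, and it finishes at 18 + 6 = hour 24.
After staging deploy (finishes hour 24), post-deploy verification can start at hour 24 and finishes at hour 26.
All tasks are finished once the last one completes. Finish times: The build at 6, Unit testing at 13, Integration testing at 17, Staging deploy at 24, Smoke testing at 25, Load testing at 18, Production deploy at 24, Post-deploy verification at 26. The latest is hour 26.

26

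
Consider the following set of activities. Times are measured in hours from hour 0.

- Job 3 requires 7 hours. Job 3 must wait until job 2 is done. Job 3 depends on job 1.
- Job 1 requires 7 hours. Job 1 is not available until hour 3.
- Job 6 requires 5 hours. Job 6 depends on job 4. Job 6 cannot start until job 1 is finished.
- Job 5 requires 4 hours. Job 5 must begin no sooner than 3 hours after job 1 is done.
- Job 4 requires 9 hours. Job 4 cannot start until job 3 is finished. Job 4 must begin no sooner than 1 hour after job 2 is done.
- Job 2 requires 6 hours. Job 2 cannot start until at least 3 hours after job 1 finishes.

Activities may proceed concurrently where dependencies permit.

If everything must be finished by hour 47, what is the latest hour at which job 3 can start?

26

Nothing follows job 6; the deadline of hour 47 is its only limit. It must start by 47 − 5 = hour 42.
Job 4 must finish before job 6 (must start by hour 42). With a 9-hour duration, job 4 must start by 42 − 9 = hour 33.
Job 3 has to be done before job 4 (must start by hour 33). That means finishing by hour 33, i.e. starting by 33 − 7 = hour 26.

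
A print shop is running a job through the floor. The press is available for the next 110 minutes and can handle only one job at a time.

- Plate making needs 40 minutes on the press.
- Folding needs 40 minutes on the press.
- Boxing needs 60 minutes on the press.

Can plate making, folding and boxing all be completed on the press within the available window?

Running back to back, the jobs need 40 + 40 + 60 = 140 minutes on the press.
Since 140 > 110, they cannot all fit.

No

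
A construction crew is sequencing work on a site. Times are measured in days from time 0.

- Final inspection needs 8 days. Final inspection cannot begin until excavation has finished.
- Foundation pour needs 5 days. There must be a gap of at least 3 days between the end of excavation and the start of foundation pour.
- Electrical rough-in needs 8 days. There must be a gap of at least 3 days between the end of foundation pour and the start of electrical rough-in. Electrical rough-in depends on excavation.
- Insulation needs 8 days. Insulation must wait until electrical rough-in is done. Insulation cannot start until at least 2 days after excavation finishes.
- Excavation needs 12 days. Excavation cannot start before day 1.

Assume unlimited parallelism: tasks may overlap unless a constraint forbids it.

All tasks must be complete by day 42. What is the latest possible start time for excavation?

Nothing follows insulation; the deadline of day 42 is its only limit. It must start by 42 − 8 = day 34.
Electrical rough-in feeds into insulation (must start by day 34); so electrical rough-in must finish by day 34 and therefore start by day 26.
Since electrical rough-in (must start by day 26, minus 3-day gap → day 23) depends on it, foundation pour must finish by day 23. Backing off its 5-day duration gives a latest start of day 18.
Nothing follows final inspection; the deadline of day 42 is its only limit. It must start by 42 − 8 = day 34.
Excavation must finish in time for foundation pour (must start by day 18, minus 3-day gap → day 15); electrical rough-in (must start by day 26); insulation (must start by day 34, minus 2-day gap → day 32); final inspection (must start by day 34). The tightest is day 15, so excavation must start by 15 − 12 = day 3.

3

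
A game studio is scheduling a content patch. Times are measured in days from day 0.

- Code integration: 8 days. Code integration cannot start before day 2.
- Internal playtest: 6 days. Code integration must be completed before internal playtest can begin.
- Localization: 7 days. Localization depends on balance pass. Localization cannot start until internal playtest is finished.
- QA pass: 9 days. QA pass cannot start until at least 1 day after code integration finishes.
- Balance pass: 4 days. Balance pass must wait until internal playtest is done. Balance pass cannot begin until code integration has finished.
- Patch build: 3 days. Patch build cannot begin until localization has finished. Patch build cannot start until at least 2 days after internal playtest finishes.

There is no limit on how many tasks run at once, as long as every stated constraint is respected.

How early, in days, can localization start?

After its own release at day 2, code integration can start at day 2 and finishes at day 10.
After code integration (finishes day 10), internal playtest can start at day 10 and finishes at day 16.
Balance pass has to wait for internal playtest (finishes day 16); code integration (finishes day 10). The latest of these is day 16, so balance pass runs day 16 to 16 + 4 = day 20.
Localization waits on balance pass (finishes day 20); internal playtest (finishes day 16). The latest of these is day 20, which is the earliest localization can start.

20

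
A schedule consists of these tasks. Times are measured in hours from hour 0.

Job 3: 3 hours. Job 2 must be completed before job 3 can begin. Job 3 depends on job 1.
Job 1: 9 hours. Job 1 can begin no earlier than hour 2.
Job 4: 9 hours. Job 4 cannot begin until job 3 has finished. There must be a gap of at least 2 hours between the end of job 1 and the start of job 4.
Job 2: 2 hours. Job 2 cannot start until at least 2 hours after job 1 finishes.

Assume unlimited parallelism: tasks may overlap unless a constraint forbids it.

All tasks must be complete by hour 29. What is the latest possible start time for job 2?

Nothing follows job 4; the deadline of hour 29 is its only limit. It must start by 29 − 9 = hour 20.
Job 3 must finish before job 4 (must start by hour 20). With a 3-hour duration, job 3 must start by 20 − 3 = hour 17.
Job 2 must finish before job 3 (must start by hour 17). With a 2-hour duration, job 2 must start by 17 − 2 = hour 15.

15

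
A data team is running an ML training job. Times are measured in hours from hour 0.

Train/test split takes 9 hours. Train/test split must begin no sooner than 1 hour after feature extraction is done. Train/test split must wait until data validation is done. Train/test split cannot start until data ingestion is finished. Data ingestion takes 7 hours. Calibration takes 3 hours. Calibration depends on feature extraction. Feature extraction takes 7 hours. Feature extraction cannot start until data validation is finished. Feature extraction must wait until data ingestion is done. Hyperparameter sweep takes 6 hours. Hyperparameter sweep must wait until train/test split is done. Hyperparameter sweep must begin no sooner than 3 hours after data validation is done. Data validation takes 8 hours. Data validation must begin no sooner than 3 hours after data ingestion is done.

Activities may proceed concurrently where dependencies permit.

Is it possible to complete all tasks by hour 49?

Data ingestion has no prerequisites, so it starts at hour 0 and finishes at hour 7.
Data validation waits on data ingestion (finishes hour 7, plus 3-hour gap → hour 10), so it starts at hour 10 and finishes at 10 + 8 = hour 18.
Feature extraction needs all of data validation (finishes hour 18); data ingestion (finishes hour 7). That puts its earliest start at hour 18; it finishes at 18 + 7 = hour 25.
After feature extraction (finishes hour 25), calibration can start at hour 25 and finishes at hour 28.
Train/test split cannot start until feature extraction (finishes hour 25, plus 1-hour gap → hour 26); data validation (finishes hour 18); data ingestion (finishes hour 7). The controlling bound is hour 26, so train/test split finishes at 26 + 9 = hour 35.
For hyperparameter sweep: train/test split (finishes hour 35); data validation (finishes hour 18, plus 3-hour gap → hour 21). Taking the maximum gives a start of hour 35, and it finishes at 35 + 6 = hour 41.
Every task is finished by hour 41, which is no later than the deadline of 49, so the schedule is feasible.

Yes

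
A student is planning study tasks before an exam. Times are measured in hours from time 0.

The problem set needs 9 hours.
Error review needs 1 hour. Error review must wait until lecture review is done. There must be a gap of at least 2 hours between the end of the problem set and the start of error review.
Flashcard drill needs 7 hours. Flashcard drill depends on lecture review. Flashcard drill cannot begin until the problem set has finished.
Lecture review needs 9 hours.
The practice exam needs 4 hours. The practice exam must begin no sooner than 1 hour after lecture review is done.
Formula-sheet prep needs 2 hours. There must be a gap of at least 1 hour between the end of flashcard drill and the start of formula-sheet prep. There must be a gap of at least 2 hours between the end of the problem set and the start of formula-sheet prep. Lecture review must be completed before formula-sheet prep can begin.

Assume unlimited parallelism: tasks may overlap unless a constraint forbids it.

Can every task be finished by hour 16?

No

The problem set has no prerequisites, so it starts at hour 0 and finishes at hour 9.
Lecture review can start immediately at hour 0; it finishes at hour 9.
For error review: lecture review (finishes hour 9); the problem set (finishes hour 9, plus 2-hour gap → hour 11). Taking the maximum gives a start of hour 11, and it finishes at 11 + 1 = hour 12.
After lecture review (finishes hour 9, plus 1-hour gap → hour 10), the practice exam can start at hour 10 and finishes at hour 14.
Flashcard drill has to wait for lecture review (finishes hour 9); the problem set (finishes hour 9). The latest of these is hour 9, so flashcard drill runs hour 9 to 9 + 7 = hour 16.
Formula-sheet prep cannot start until flashcard drill (finishes hour 16, plus 1-hour gap → hour 17); the problem set (finishes hour 9, plus 2-hour gap → hour 11); lecture review (finishes hour 9). The controlling bound is hour 17, so formula-sheet prep finishes at 17 + 2 = hour 19.
The earliest everything can be done is hour 19, which is after the deadline of 16, so it is not possible.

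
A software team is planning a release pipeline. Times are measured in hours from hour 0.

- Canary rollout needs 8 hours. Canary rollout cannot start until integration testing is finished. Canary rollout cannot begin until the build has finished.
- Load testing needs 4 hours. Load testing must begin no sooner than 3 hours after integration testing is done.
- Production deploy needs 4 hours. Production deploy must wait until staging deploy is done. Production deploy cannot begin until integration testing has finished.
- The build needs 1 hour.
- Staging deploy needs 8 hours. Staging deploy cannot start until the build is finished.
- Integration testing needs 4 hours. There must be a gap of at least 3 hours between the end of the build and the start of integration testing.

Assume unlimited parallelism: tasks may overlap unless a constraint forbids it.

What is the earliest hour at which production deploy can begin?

9

The build can start immediately at hour 0; it finishes at hour 1.
Staging deploy waits on the build (finishes hour 1), so it starts at hour 1 and finishes at 1 + 8 = hour 9.
After the build (finishes hour 1, plus 3-hour gap → hour 4), integration testing can start at hour 4 and finishes at hour 8.
Production deploy waits on staging deploy (finishes hour 9); integration testing (finishes hour 8). The latest of these is hour 9, which is the earliest production deploy can start.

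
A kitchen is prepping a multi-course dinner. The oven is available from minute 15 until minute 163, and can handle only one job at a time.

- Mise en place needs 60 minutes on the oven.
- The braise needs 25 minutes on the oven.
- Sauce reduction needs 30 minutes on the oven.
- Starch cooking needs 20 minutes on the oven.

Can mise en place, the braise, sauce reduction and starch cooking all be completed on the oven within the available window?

The oven window is 163 − 15 = 148 minutes.
Running back to back, the jobs need 60 + 25 + 30 + 20 = 135 minutes on the oven.
Since 135 ≤ 148, they fit within the window.

Yes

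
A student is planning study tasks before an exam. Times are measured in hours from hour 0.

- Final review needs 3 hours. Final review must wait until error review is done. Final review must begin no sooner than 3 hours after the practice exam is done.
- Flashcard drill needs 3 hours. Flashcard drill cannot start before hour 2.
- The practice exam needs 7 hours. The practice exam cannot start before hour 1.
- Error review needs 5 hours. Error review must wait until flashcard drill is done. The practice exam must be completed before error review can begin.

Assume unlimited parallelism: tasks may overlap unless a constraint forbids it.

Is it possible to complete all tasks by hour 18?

Yes

The practice exam waits on its own release at hour 1, so it starts at hour 1 and finishes at 1 + 7 = hour 8.
Flashcard drill waits on its own release at hour 2, so it starts at hour 2 and finishes at 2 + 3 = hour 5.
Error review has to wait for flashcard drill (finishes hour 5); the practice exam (finishes hour 8). The latest of these is hour 8, so error review runs hour 8 to 8 + 5 = hour 13.
Final review needs all of error review (finishes hour 13); the practice exam (finishes hour 8, plus 3-hour gap → hour 11). That puts its earliest start at hour 13; it finishes at 13 + 3 = hour 16.
Every task is finished by hour 16, which is no later than the deadline of 18, so the schedule is feasible.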